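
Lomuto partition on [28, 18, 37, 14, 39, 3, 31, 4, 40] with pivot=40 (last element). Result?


Elements <= 40 go left of pivot.
Result: [28, 18, 37, 14, 39, 3, 31, 4, 40], pivot at index 8


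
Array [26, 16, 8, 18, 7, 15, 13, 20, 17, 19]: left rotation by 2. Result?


Left rotate by 2: [8, 18, 7, 15, 13, 20, 17, 19, 26, 16]


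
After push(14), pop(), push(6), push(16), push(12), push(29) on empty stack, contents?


push(14) -> [14]
pop() returns 14 -> []
push(6) -> [6]
push(16) -> [6, 16]
push(12) -> [6, 16, 12]
push(29) -> [6, 16, 12, 29]
Final stack (bottom to top): [6, 16, 12, 29]


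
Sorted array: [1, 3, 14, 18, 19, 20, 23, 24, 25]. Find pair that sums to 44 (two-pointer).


Two pointers: lo=0, hi=8
Found pair: (19, 25) summing to 44


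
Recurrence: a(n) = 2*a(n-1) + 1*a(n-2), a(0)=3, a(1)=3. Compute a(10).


Build bottom-up:
...a(8)=1731, a(9)=4179, a(10)=2*4179+1*1731=10089


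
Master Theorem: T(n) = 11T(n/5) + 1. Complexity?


a=11, b=5, c=0. log_5(11)=1.490 > c=0. Case 1: O(n^log_b(a)) = O(n^1.490)
Complexity: O(n^1.490)


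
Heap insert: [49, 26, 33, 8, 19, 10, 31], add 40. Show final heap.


Append 40: [49, 26, 33, 8, 19, 10, 31, 40]
Bubble up: swap idx 7(40) with idx 3(8); swap idx 3(40) with idx 1(26)
Result: [49, 40, 33, 26, 19, 10, 31, 8]


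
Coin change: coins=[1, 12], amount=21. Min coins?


dp[0]=0; dp[i]=1+min(dp[i-c] for c in coins)
...dp[16]=5, dp[17]=6, dp[18]=7, dp[19]=8, dp[20]=9, dp[21]=10
Minimum coins for 21 = 10


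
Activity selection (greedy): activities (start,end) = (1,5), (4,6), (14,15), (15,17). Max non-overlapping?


Greedy: pick earliest-ending, then skip overlaps.
Selected (3 activities): [(1, 5), (14, 15), (15, 17)]


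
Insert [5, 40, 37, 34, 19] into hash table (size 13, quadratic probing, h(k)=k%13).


Insertions: 5->slot 5; 40->slot 1; 37->slot 11; 34->slot 8; 19->slot 6
Table: [None, 40, None, None, None, 5, 19, None, 34, None, None, 37, None]


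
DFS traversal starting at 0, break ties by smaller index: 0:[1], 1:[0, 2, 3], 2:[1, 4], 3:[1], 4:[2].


DFS stack-based: start with [0]
Visit order: [0, 1, 2, 4, 3]


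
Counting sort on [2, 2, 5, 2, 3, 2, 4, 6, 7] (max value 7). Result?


Count array: [0, 0, 4, 1, 1, 1, 1, 1]
Reconstruct: [2, 2, 2, 2, 3, 4, 5, 6, 7]


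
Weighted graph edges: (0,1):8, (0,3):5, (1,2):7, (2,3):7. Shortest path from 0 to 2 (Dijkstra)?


Dijkstra from 0:
Distances: {0: 0, 1: 8, 2: 12, 3: 5}
Shortest distance to 2 = 12, path = [0, 3, 2]


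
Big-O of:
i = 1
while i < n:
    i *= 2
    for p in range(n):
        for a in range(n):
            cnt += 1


Per nesting level: O(log n) * O(n) * O(n) = O(n^2 log n)
Complexity: O(n^2 log n)


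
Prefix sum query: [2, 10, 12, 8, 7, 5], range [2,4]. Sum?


Prefix sums: [0, 2, 12, 24, 32, 39, 44]
Sum[2..4] = prefix[5] - prefix[2] = 39 - 12 = 27


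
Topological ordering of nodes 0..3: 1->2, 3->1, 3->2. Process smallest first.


Kahn's algorithm, process smallest node first
Order: [0, 3, 1, 2]


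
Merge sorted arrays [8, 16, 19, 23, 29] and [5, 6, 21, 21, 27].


Compare heads, take smaller each step.
Merged: [5, 6, 8, 16, 19, 21, 21, 23, 27, 29]


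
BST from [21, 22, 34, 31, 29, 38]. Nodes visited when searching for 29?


BST root = 21
Search for 29: compare at each node
Path: [21, 22, 34, 31, 29]


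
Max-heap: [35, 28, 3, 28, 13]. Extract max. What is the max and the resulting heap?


Max = 35
Replace root with last, heapify down
Resulting heap: [28, 28, 3, 13]


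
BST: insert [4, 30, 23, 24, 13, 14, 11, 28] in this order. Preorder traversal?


Root = 4; build tree by BST insertion.
Preorder traversal: [4, 30, 23, 13, 11, 14, 24, 28]


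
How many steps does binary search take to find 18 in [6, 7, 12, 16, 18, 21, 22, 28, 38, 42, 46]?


Search for 18:
[0,10] mid=5 arr[5]=21
[0,4] mid=2 arr[2]=12
[3,4] mid=3 arr[3]=16
[4,4] mid=4 arr[4]=18
Total: 4 comparisons


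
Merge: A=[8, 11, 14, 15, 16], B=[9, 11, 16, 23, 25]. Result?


Compare heads, take smaller each step.
Merged: [8, 9, 11, 11, 14, 15, 16, 16, 23, 25]


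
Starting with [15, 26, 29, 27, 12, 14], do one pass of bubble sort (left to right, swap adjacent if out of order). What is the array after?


After one pass: [15, 26, 27, 12, 14, 29]


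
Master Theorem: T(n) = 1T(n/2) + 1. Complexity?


a=1, b=2, c=0. log_2(1)=0 = c=0. Case 2: O(n^c log n) = O(log n)
Complexity: O(log n)


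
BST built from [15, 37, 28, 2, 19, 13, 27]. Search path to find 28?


BST root = 15
Search for 28: compare at each node
Path: [15, 37, 28]


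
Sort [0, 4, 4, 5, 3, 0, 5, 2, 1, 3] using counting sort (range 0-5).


Count array: [2, 1, 1, 2, 2, 2]
Reconstruct: [0, 0, 1, 2, 3, 3, 4, 4, 5, 5]


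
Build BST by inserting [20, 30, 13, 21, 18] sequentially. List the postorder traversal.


Root = 20; build tree by BST insertion.
Postorder traversal: [18, 13, 21, 30, 20]


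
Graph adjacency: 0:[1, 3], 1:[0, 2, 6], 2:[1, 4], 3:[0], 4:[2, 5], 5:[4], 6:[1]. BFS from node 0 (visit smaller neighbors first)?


BFS queue: start with [0]
Visit order: [0, 1, 3, 2, 6, 4, 5]


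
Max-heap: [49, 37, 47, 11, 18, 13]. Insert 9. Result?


Append 9: [49, 37, 47, 11, 18, 13, 9]
Bubble up: no swaps needed
Result: [49, 37, 47, 11, 18, 13, 9]


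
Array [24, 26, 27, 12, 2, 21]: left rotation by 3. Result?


Left rotate by 3: [12, 2, 21, 24, 26, 27]


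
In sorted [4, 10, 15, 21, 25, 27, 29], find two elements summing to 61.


Two pointers: lo=0, hi=6
No pair sums to 61


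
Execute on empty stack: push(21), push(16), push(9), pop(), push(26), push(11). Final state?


push(21) -> [21]
push(16) -> [21, 16]
push(9) -> [21, 16, 9]
pop() returns 9 -> [21, 16]
push(26) -> [21, 16, 26]
push(11) -> [21, 16, 26, 11]
Final stack (bottom to top): [21, 16, 26, 11]


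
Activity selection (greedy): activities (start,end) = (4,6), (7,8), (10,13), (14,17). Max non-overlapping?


Greedy: pick earliest-ending, then skip overlaps.
Selected (4 activities): [(4, 6), (7, 8), (10, 13), (14, 17)]


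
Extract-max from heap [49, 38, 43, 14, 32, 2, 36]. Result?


Max = 49
Replace root with last, heapify down
Resulting heap: [43, 38, 36, 14, 32, 2]


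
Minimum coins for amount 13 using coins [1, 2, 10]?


dp[0]=0; dp[i]=1+min(dp[i-c] for c in coins)
...dp[8]=4, dp[9]=5, dp[10]=1, dp[11]=2, dp[12]=2, dp[13]=3
Minimum coins for 13 = 3


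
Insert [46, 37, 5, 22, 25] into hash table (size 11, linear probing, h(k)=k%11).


Insertions: 46->slot 2; 37->slot 4; 5->slot 5; 22->slot 0; 25->slot 3
Table: [22, None, 46, 25, 37, 5, None, None, None, None, None]


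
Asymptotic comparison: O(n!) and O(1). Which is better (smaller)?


constant grows slower than factorial
O(1) is asymptotically smaller; O(n!) grows faster


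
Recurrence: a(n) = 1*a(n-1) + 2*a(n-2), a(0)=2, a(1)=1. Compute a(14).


Build bottom-up:
...a(12)=4097, a(13)=8191, a(14)=1*8191+2*4097=16385


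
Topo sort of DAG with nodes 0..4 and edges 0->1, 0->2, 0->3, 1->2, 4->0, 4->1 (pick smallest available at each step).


Kahn's algorithm, process smallest node first
Order: [4, 0, 1, 2, 3]


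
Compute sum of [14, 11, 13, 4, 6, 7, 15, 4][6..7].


Prefix sums: [0, 14, 25, 38, 42, 48, 55, 70, 74]
Sum[6..7] = prefix[8] - prefix[6] = 74 - 55 = 19


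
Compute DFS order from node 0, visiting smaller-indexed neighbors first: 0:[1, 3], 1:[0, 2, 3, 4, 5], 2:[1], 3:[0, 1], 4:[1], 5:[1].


DFS stack-based: start with [0]
Visit order: [0, 1, 2, 3, 4, 5]


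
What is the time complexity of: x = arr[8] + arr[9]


Analysis: constant-time operation, no loop
Complexity: O(1)


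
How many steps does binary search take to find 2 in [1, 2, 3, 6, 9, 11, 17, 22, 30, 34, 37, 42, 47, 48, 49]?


Search for 2:
[0,14] mid=7 arr[7]=22
[0,6] mid=3 arr[3]=6
[0,2] mid=1 arr[1]=2
Total: 3 comparisons


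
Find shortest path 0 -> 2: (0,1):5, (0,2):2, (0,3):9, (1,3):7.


Dijkstra from 0:
Distances: {0: 0, 1: 5, 2: 2, 3: 9}
Shortest distance to 2 = 2, path = [0, 2]


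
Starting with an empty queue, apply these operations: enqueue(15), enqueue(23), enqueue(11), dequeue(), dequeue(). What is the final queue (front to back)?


enqueue(15) -> [15]
enqueue(23) -> [15, 23]
enqueue(11) -> [15, 23, 11]
dequeue() returns 15 -> [23, 11]
dequeue() returns 23 -> [11]
Final queue (front to back): [11]


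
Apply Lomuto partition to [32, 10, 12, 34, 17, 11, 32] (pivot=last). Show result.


Elements <= 32 go left of pivot.
Result: [32, 10, 12, 17, 11, 32, 34], pivot at index 5


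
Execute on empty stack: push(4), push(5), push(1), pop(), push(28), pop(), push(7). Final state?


push(4) -> [4]
push(5) -> [4, 5]
push(1) -> [4, 5, 1]
pop() returns 1 -> [4, 5]
push(28) -> [4, 5, 28]
pop() returns 28 -> [4, 5]
push(7) -> [4, 5, 7]
Final stack (bottom to top): [4, 5, 7]


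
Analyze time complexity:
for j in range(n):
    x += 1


Per nesting level: O(n) = O(n)
Complexity: O(n)


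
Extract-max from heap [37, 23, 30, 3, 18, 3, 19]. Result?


Max = 37
Replace root with last, heapify down
Resulting heap: [30, 23, 19, 3, 18, 3]


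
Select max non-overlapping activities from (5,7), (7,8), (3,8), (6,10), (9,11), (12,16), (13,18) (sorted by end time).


Greedy: pick earliest-ending, then skip overlaps.
Selected (4 activities): [(5, 7), (7, 8), (9, 11), (12, 16)]


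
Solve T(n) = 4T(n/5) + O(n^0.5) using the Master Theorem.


a=4, b=5, c=0.5. log_5(4)=0.861 > c=0.5. Case 1: O(n^log_b(a)) = O(n^0.861)
Complexity: O(n^0.861)


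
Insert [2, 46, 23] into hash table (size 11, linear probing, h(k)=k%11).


Insertions: 2->slot 2; 46->slot 3; 23->slot 1
Table: [None, 23, 2, 46, None, None, None, None, None, None, None]


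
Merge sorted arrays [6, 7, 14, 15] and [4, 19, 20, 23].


Compare heads, take smaller each step.
Merged: [4, 6, 7, 14, 15, 19, 20, 23]


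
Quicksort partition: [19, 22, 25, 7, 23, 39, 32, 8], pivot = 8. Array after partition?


Elements <= 8 go left of pivot.
Result: [7, 8, 25, 19, 23, 39, 32, 22], pivot at index 1


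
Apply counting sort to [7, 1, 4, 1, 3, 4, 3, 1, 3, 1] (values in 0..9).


Count array: [0, 4, 0, 3, 2, 0, 0, 1, 0, 0]
Reconstruct: [1, 1, 1, 1, 3, 3, 3, 4, 4, 7]


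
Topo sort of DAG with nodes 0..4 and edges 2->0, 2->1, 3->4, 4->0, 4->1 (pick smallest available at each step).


Kahn's algorithm, process smallest node first
Order: [2, 3, 4, 0, 1]


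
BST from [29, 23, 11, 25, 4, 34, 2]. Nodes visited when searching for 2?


BST root = 29
Search for 2: compare at each node
Path: [29, 23, 11, 4, 2]


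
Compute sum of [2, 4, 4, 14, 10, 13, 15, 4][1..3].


Prefix sums: [0, 2, 6, 10, 24, 34, 47, 62, 66]
Sum[1..3] = prefix[4] - prefix[1] = 24 - 2 = 22


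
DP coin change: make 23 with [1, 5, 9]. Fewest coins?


dp[0]=0; dp[i]=1+min(dp[i-c] for c in coins)
...dp[18]=2, dp[19]=3, dp[20]=4, dp[21]=5, dp[22]=6, dp[23]=3
Minimum coins for 23 = 3


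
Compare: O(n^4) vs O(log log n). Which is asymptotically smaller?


double-logarithmic grows slower than quartic
O(log log n) is asymptotically smaller; O(n^4) grows faster


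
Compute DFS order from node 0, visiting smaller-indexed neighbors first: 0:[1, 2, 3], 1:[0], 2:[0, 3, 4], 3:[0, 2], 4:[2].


DFS stack-based: start with [0]
Visit order: [0, 1, 2, 3, 4]


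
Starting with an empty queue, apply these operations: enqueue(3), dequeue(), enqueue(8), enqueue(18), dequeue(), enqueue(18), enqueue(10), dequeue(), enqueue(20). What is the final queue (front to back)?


enqueue(3) -> [3]
dequeue() returns 3 -> []
enqueue(8) -> [8]
enqueue(18) -> [8, 18]
dequeue() returns 8 -> [18]
enqueue(18) -> [18, 18]
enqueue(10) -> [18, 18, 10]
dequeue() returns 18 -> [18, 10]
enqueue(20) -> [18, 10, 20]
Final queue (front to back): [18, 10, 20]


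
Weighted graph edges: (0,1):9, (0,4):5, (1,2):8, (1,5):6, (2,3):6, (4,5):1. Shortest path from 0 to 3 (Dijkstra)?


Dijkstra from 0:
Distances: {0: 0, 1: 9, 2: 17, 3: 23, 4: 5, 5: 6}
Shortest distance to 3 = 23, path = [0, 1, 2, 3]


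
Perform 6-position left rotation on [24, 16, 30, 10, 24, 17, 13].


Left rotate by 6: [13, 24, 16, 30, 10, 24, 17]


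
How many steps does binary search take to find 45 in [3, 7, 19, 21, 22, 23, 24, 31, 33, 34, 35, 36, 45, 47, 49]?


Search for 45:
[0,14] mid=7 arr[7]=31
[8,14] mid=11 arr[11]=36
[12,14] mid=13 arr[13]=47
[12,12] mid=12 arr[12]=45
Total: 4 comparisons


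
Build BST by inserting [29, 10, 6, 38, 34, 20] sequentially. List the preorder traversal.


Root = 29; build tree by BST insertion.
Preorder traversal: [29, 10, 6, 20, 38, 34]


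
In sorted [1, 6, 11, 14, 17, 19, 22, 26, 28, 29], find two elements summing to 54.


Two pointers: lo=0, hi=9
Found pair: (26, 28) summing to 54


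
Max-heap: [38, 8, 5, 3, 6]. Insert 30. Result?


Append 30: [38, 8, 5, 3, 6, 30]
Bubble up: swap idx 5(30) with idx 2(5)
Result: [38, 8, 30, 3, 6, 5]


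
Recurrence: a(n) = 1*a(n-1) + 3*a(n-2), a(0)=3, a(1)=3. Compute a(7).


Build bottom-up:
...a(5)=120, a(6)=291, a(7)=1*291+3*120=651


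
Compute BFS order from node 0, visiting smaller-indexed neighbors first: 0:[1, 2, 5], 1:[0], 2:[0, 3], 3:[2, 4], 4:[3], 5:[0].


BFS queue: start with [0]
Visit order: [0, 1, 2, 5, 3, 4]


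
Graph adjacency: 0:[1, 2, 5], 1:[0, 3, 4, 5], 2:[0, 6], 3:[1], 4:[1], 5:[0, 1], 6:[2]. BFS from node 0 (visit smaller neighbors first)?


BFS queue: start with [0]
Visit order: [0, 1, 2, 5, 3, 4, 6]


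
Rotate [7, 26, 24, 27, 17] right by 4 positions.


Right rotate by 4: [26, 24, 27, 17, 7]


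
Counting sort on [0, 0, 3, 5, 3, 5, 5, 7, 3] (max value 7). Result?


Count array: [2, 0, 0, 3, 0, 3, 0, 1]
Reconstruct: [0, 0, 3, 3, 3, 5, 5, 5, 7]


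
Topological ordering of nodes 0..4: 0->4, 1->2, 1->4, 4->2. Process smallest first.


Kahn's algorithm, process smallest node first
Order: [0, 1, 3, 4, 2]


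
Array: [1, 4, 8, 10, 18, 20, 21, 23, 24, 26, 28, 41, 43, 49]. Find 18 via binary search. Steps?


Search for 18:
[0,13] mid=6 arr[6]=21
[0,5] mid=2 arr[2]=8
[3,5] mid=4 arr[4]=18
Total: 3 comparisons


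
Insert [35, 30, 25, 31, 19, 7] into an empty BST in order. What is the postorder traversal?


Root = 35; build tree by BST insertion.
Postorder traversal: [7, 19, 25, 31, 30, 35]


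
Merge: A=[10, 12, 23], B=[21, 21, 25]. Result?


Compare heads, take smaller each step.
Merged: [10, 12, 21, 21, 23, 25]


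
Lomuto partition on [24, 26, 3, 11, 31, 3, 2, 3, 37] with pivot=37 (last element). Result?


Elements <= 37 go left of pivot.
Result: [24, 26, 3, 11, 31, 3, 2, 3, 37], pivot at index 8


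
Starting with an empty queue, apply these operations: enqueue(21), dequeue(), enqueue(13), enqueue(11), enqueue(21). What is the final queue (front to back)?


enqueue(21) -> [21]
dequeue() returns 21 -> []
enqueue(13) -> [13]
enqueue(11) -> [13, 11]
enqueue(21) -> [13, 11, 21]
Final queue (front to back): [13, 11, 21]


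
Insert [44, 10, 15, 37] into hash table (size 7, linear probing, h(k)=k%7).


Insertions: 44->slot 2; 10->slot 3; 15->slot 1; 37->slot 4
Table: [None, 15, 44, 10, 37, None, None]


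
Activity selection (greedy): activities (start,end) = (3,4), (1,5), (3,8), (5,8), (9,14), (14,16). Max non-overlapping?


Greedy: pick earliest-ending, then skip overlaps.
Selected (4 activities): [(3, 4), (5, 8), (9, 14), (14, 16)]


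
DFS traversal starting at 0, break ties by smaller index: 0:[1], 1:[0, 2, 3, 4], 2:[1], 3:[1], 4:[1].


DFS stack-based: start with [0]
Visit order: [0, 1, 2, 3, 4]


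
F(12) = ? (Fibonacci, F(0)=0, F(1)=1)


F(n)=F(n-1)+F(n-2)
...F(10)=55, F(11)=89, F(12)=144


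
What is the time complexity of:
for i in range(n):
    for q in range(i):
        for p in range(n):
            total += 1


Per nesting level: O(n) * O(n) [triangular over i] * O(n) = O(n^3)
Complexity: O(n^3)


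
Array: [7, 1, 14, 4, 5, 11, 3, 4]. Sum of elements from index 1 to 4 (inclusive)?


Prefix sums: [0, 7, 8, 22, 26, 31, 42, 45, 49]
Sum[1..4] = prefix[5] - prefix[1] = 31 - 7 = 24


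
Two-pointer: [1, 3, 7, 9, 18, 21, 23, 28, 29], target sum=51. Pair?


Two pointers: lo=0, hi=8
Found pair: (23, 28) summing to 51


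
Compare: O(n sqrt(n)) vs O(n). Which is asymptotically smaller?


linear grows slower than n^1.5
O(n) is asymptotically smaller; O(n sqrt(n)) grows faster


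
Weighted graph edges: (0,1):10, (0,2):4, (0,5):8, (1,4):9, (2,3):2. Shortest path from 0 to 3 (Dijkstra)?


Dijkstra from 0:
Distances: {0: 0, 1: 10, 2: 4, 3: 6, 4: 19, 5: 8}
Shortest distance to 3 = 6, path = [0, 2, 3]


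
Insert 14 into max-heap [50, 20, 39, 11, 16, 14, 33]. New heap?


Append 14: [50, 20, 39, 11, 16, 14, 33, 14]
Bubble up: swap idx 7(14) with idx 3(11)
Result: [50, 20, 39, 14, 16, 14, 33, 11]


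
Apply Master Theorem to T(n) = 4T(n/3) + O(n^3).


a=4, b=3, c=3. log_3(4)=1.262 < c=3. Case 3: O(n^c) = O(n^3)
Complexity: O(n^3)


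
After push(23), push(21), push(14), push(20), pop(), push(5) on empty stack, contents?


push(23) -> [23]
push(21) -> [23, 21]
push(14) -> [23, 21, 14]
push(20) -> [23, 21, 14, 20]
pop() returns 20 -> [23, 21, 14]
push(5) -> [23, 21, 14, 5]
Final stack (bottom to top): [23, 21, 14, 5]


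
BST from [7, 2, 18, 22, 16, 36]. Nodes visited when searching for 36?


BST root = 7
Search for 36: compare at each node
Path: [7, 18, 22, 36]


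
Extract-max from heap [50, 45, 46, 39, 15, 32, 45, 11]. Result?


Max = 50
Replace root with last, heapify down
Resulting heap: [46, 45, 45, 39, 15, 32, 11]


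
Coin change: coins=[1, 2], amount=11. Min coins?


dp[0]=0; dp[i]=1+min(dp[i-c] for c in coins)
...dp[6]=3, dp[7]=4, dp[8]=4, dp[9]=5, dp[10]=5, dp[11]=6
Minimum coins for 11 = 6


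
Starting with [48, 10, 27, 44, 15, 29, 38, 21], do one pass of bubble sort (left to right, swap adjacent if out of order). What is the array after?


After one pass: [10, 27, 44, 15, 29, 38, 21, 48]


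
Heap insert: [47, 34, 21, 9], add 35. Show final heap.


Append 35: [47, 34, 21, 9, 35]
Bubble up: swap idx 4(35) with idx 1(34)
Result: [47, 35, 21, 9, 34]


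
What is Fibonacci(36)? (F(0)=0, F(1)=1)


F(n)=F(n-1)+F(n-2)
...F(34)=5702887, F(35)=9227465, F(36)=14930352


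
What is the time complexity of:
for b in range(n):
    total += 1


Per nesting level: O(n) = O(n)
Complexity: O(n)


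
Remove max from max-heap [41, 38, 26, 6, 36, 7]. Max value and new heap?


Max = 41
Replace root with last, heapify down
Resulting heap: [38, 36, 26, 6, 7]


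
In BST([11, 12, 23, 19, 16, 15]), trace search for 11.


BST root = 11
Search for 11: compare at each node
Path: [11]


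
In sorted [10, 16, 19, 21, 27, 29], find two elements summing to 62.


Two pointers: lo=0, hi=5
No pair sums to 62


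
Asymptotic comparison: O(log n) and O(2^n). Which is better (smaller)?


logarithmic grows slower than exponential
O(log n) is asymptotically smaller; O(2^n) grows faster


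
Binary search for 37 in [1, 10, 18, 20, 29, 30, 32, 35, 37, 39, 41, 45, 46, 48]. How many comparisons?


Search for 37:
[0,13] mid=6 arr[6]=32
[7,13] mid=10 arr[10]=41
[7,9] mid=8 arr[8]=37
Total: 3 comparisons


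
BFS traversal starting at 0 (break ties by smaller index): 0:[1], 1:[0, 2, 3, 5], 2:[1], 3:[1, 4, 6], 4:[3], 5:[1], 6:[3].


BFS queue: start with [0]
Visit order: [0, 1, 2, 3, 5, 4, 6]


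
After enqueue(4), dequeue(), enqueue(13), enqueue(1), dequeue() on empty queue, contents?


enqueue(4) -> [4]
dequeue() returns 4 -> []
enqueue(13) -> [13]
enqueue(1) -> [13, 1]
dequeue() returns 13 -> [1]
Final queue (front to back): [1]


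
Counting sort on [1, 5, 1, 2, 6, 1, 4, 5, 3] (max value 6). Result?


Count array: [0, 3, 1, 1, 1, 2, 1]
Reconstruct: [1, 1, 1, 2, 3, 4, 5, 5, 6]


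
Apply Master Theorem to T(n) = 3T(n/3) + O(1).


a=3, b=3, c=0. log_3(3)=1 > c=0. Case 1: O(n^log_b(a)) = O(n)
Complexity: O(n)


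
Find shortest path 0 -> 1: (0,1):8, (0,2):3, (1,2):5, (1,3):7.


Dijkstra from 0:
Distances: {0: 0, 1: 8, 2: 3, 3: 15}
Shortest distance to 1 = 8, path = [0, 1]


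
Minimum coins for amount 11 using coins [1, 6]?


dp[0]=0; dp[i]=1+min(dp[i-c] for c in coins)
...dp[6]=1, dp[7]=2, dp[8]=3, dp[9]=4, dp[10]=5, dp[11]=6
Minimum coins for 11 = 6


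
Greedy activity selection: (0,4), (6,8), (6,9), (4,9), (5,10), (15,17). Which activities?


Greedy: pick earliest-ending, then skip overlaps.
Selected (3 activities): [(0, 4), (6, 8), (15, 17)]


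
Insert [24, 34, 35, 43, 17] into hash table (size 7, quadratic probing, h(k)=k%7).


Insertions: 24->slot 3; 34->slot 6; 35->slot 0; 43->slot 1; 17->slot 4
Table: [35, 43, None, 24, 17, None, 34]


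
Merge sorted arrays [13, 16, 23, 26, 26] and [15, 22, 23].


Compare heads, take smaller each step.
Merged: [13, 15, 16, 22, 23, 23, 26, 26]


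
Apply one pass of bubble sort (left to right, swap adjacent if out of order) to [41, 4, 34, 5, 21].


After one pass: [4, 34, 5, 21, 41]


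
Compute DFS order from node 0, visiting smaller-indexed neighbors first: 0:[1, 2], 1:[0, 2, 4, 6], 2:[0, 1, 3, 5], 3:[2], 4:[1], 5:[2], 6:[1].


DFS stack-based: start with [0]
Visit order: [0, 1, 2, 3, 5, 4, 6]


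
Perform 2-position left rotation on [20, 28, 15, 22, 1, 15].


Left rotate by 2: [15, 22, 1, 15, 20, 28]


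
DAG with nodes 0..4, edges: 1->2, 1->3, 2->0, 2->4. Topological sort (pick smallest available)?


Kahn's algorithm, process smallest node first
Order: [1, 2, 0, 3, 4]


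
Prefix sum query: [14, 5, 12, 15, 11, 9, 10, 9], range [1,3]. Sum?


Prefix sums: [0, 14, 19, 31, 46, 57, 66, 76, 85]
Sum[1..3] = prefix[4] - prefix[1] = 46 - 14 = 32


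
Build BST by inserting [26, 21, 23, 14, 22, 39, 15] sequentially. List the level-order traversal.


Root = 26; build tree by BST insertion.
Level-Order traversal: [26, 21, 39, 14, 23, 15, 22]


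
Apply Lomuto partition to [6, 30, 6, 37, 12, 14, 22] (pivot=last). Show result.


Elements <= 22 go left of pivot.
Result: [6, 6, 12, 14, 22, 37, 30], pivot at index 4


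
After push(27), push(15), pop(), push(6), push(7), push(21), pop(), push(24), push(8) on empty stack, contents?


push(27) -> [27]
push(15) -> [27, 15]
pop() returns 15 -> [27]
push(6) -> [27, 6]
push(7) -> [27, 6, 7]
push(21) -> [27, 6, 7, 21]
pop() returns 21 -> [27, 6, 7]
push(24) -> [27, 6, 7, 24]
push(8) -> [27, 6, 7, 24, 8]
Final stack (bottom to top): [27, 6, 7, 24, 8]


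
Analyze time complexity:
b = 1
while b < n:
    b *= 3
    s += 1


Per nesting level: O(log n) = O(log n)
Complexity: O(log n)


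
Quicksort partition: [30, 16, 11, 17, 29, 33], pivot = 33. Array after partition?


Elements <= 33 go left of pivot.
Result: [30, 16, 11, 17, 29, 33], pivot at index 5


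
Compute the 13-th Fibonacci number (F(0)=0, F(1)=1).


F(n)=F(n-1)+F(n-2)
...F(11)=89, F(12)=144, F(13)=233


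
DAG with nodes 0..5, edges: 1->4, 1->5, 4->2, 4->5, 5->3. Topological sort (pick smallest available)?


Kahn's algorithm, process smallest node first
Order: [0, 1, 4, 2, 5, 3]


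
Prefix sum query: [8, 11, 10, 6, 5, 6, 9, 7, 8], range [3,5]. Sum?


Prefix sums: [0, 8, 19, 29, 35, 40, 46, 55, 62, 70]
Sum[3..5] = prefix[6] - prefix[3] = 46 - 29 = 17


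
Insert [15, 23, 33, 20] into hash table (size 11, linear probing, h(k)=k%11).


Insertions: 15->slot 4; 23->slot 1; 33->slot 0; 20->slot 9
Table: [33, 23, None, None, 15, None, None, None, None, 20, None]


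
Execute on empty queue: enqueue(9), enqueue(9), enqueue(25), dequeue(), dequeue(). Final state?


enqueue(9) -> [9]
enqueue(9) -> [9, 9]
enqueue(25) -> [9, 9, 25]
dequeue() returns 9 -> [9, 25]
dequeue() returns 9 -> [25]
Final queue (front to back): [25]


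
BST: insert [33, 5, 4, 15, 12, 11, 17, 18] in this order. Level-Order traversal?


Root = 33; build tree by BST insertion.
Level-Order traversal: [33, 5, 4, 15, 12, 17, 11, 18]


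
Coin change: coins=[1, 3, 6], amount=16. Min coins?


dp[0]=0; dp[i]=1+min(dp[i-c] for c in coins)
...dp[11]=4, dp[12]=2, dp[13]=3, dp[14]=4, dp[15]=3, dp[16]=4
Minimum coins for 16 = 4


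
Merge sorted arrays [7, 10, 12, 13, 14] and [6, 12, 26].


Compare heads, take smaller each step.
Merged: [6, 7, 10, 12, 12, 13, 14, 26]


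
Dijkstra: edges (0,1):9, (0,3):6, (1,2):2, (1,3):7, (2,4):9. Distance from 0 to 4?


Dijkstra from 0:
Distances: {0: 0, 1: 9, 2: 11, 3: 6, 4: 20}
Shortest distance to 4 = 20, path = [0, 1, 2, 4]


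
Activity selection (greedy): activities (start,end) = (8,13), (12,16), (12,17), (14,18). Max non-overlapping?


Greedy: pick earliest-ending, then skip overlaps.
Selected (2 activities): [(8, 13), (14, 18)]


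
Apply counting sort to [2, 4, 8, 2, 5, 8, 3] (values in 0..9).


Count array: [0, 0, 2, 1, 1, 1, 0, 0, 2, 0]
Reconstruct: [2, 2, 3, 4, 5, 8, 8]


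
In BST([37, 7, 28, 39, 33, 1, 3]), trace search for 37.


BST root = 37
Search for 37: compare at each node
Path: [37]


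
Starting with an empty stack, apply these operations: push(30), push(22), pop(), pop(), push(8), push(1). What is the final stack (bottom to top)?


push(30) -> [30]
push(22) -> [30, 22]
pop() returns 22 -> [30]
pop() returns 30 -> []
push(8) -> [8]
push(1) -> [8, 1]
Final stack (bottom to top): [8, 1]


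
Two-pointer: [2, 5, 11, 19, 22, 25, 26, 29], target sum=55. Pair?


Two pointers: lo=0, hi=7
Found pair: (26, 29) summing to 55


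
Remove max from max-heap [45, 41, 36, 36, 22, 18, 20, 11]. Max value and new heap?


Max = 45
Replace root with last, heapify down
Resulting heap: [41, 36, 36, 11, 22, 18, 20]


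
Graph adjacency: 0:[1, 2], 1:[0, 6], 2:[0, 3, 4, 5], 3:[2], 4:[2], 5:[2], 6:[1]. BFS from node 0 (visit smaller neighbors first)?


BFS queue: start with [0]
Visit order: [0, 1, 2, 6, 3, 4, 5]


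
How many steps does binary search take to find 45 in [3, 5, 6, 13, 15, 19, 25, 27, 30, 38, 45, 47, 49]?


Search for 45:
[0,12] mid=6 arr[6]=25
[7,12] mid=9 arr[9]=38
[10,12] mid=11 arr[11]=47
[10,10] mid=10 arr[10]=45
Total: 4 comparisons


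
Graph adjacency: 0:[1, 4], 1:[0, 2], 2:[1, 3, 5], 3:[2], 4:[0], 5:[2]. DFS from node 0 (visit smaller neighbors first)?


DFS stack-based: start with [0]
Visit order: [0, 1, 2, 3, 5, 4]


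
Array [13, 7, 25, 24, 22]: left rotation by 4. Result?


Left rotate by 4: [22, 13, 7, 25, 24]


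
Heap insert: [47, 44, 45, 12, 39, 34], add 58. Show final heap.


Append 58: [47, 44, 45, 12, 39, 34, 58]
Bubble up: swap idx 6(58) with idx 2(45); swap idx 2(58) with idx 0(47)
Result: [58, 44, 47, 12, 39, 34, 45]


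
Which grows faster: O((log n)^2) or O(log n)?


logarithmic grows slower than polylogarithmic
O(log n) is asymptotically smaller; O((log n)^2) grows faster


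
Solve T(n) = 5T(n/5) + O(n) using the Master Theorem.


a=5, b=5, c=1. log_5(5)=1 = c=1. Case 2: O(n^c log n) = O(n log n)
Complexity: O(n log n)


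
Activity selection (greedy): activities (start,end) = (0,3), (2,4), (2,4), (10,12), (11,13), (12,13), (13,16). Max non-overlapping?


Greedy: pick earliest-ending, then skip overlaps.
Selected (4 activities): [(0, 3), (10, 12), (12, 13), (13, 16)]


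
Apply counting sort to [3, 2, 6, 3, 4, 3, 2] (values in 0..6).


Count array: [0, 0, 2, 3, 1, 0, 1]
Reconstruct: [2, 2, 3, 3, 3, 4, 6]


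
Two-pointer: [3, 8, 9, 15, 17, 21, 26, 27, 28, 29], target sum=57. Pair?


Two pointers: lo=0, hi=9
Found pair: (28, 29) summing to 57


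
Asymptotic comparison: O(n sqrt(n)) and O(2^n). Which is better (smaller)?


n^1.5 grows slower than exponential
O(n sqrt(n)) is asymptotically smaller; O(2^n) grows faster


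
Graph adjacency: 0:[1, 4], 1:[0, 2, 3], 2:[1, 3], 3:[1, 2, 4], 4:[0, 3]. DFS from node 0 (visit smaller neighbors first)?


DFS stack-based: start with [0]
Visit order: [0, 1, 2, 3, 4]


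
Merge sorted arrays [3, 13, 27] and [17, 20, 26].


Compare heads, take smaller each step.
Merged: [3, 13, 17, 20, 26, 27]


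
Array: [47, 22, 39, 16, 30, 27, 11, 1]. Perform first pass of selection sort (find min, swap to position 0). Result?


After one pass: [1, 22, 39, 16, 30, 27, 11, 47]


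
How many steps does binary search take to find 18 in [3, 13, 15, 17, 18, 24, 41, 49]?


Search for 18:
[0,7] mid=3 arr[3]=17
[4,7] mid=5 arr[5]=24
[4,4] mid=4 arr[4]=18
Total: 3 comparisons


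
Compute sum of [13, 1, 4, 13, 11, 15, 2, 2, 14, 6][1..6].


Prefix sums: [0, 13, 14, 18, 31, 42, 57, 59, 61, 75, 81]
Sum[1..6] = prefix[7] - prefix[1] = 59 - 13 = 46


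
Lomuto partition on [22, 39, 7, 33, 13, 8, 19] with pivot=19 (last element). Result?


Elements <= 19 go left of pivot.
Result: [7, 13, 8, 19, 39, 22, 33], pivot at index 3


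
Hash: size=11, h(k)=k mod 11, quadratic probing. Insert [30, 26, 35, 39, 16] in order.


Insertions: 30->slot 8; 26->slot 4; 35->slot 2; 39->slot 6; 16->slot 5
Table: [None, None, 35, None, 26, 16, 39, None, 30, None, None]


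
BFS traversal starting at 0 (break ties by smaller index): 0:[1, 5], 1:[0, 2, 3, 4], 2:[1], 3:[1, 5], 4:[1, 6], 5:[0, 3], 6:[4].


BFS queue: start with [0]
Visit order: [0, 1, 5, 2, 3, 4, 6]


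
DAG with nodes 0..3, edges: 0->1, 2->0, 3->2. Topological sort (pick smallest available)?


Kahn's algorithm, process smallest node first
Order: [3, 2, 0, 1]


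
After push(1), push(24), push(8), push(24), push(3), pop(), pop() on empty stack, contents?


push(1) -> [1]
push(24) -> [1, 24]
push(8) -> [1, 24, 8]
push(24) -> [1, 24, 8, 24]
push(3) -> [1, 24, 8, 24, 3]
pop() returns 3 -> [1, 24, 8, 24]
pop() returns 24 -> [1, 24, 8]
Final stack (bottom to top): [1, 24, 8]


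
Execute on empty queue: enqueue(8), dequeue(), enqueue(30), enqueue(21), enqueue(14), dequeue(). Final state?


enqueue(8) -> [8]
dequeue() returns 8 -> []
enqueue(30) -> [30]
enqueue(21) -> [30, 21]
enqueue(14) -> [30, 21, 14]
dequeue() returns 30 -> [21, 14]
Final queue (front to back): [21, 14]


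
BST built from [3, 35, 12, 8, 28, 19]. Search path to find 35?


BST root = 3
Search for 35: compare at each node
Path: [3, 35]


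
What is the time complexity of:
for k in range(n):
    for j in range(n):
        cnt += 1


Per nesting level: O(n) * O(n) = O(n^2)
Complexity: O(n^2)


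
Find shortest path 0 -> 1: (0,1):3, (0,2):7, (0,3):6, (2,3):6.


Dijkstra from 0:
Distances: {0: 0, 1: 3, 2: 7, 3: 6}
Shortest distance to 1 = 3, path = [0, 1]


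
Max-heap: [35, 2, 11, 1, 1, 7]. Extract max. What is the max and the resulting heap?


Max = 35
Replace root with last, heapify down
Resulting heap: [11, 2, 7, 1, 1]


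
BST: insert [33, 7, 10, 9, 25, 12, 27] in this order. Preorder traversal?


Root = 33; build tree by BST insertion.
Preorder traversal: [33, 7, 10, 9, 25, 12, 27]


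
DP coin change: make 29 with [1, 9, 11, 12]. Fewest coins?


dp[0]=0; dp[i]=1+min(dp[i-c] for c in coins)
...dp[24]=2, dp[25]=3, dp[26]=4, dp[27]=3, dp[28]=4, dp[29]=3
Minimum coins for 29 = 3


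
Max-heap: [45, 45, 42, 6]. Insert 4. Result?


Append 4: [45, 45, 42, 6, 4]
Bubble up: no swaps needed
Result: [45, 45, 42, 6, 4]


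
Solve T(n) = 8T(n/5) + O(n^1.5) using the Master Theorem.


a=8, b=5, c=1.5. log_5(8)=1.292 < c=1.5. Case 3: O(n^c) = O(n^1.500)
Complexity: O(n^1.500)


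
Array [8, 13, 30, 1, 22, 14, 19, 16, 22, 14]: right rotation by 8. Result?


Right rotate by 8: [30, 1, 22, 14, 19, 16, 22, 14, 8, 13]


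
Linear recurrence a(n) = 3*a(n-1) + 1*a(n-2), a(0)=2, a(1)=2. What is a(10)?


Build bottom-up:
...a(8)=10232, a(9)=33794, a(10)=3*33794+1*10232=111614


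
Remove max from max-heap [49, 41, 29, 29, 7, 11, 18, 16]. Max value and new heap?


Max = 49
Replace root with last, heapify down
Resulting heap: [41, 29, 29, 16, 7, 11, 18]


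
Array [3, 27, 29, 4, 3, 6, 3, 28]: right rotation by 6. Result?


Right rotate by 6: [29, 4, 3, 6, 3, 28, 3, 27]


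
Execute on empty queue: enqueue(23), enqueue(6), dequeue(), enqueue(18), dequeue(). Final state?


enqueue(23) -> [23]
enqueue(6) -> [23, 6]
dequeue() returns 23 -> [6]
enqueue(18) -> [6, 18]
dequeue() returns 6 -> [18]
Final queue (front to back): [18]


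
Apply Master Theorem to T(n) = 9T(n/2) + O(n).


a=9, b=2, c=1. log_2(9)=3.170 > c=1. Case 1: O(n^log_b(a)) = O(n^3.170)
Complexity: O(n^3.170)


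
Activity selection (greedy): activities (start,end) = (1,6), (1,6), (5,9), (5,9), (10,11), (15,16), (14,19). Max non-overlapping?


Greedy: pick earliest-ending, then skip overlaps.
Selected (3 activities): [(1, 6), (10, 11), (15, 16)]


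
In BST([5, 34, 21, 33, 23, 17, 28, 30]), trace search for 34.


BST root = 5
Search for 34: compare at each node
Path: [5, 34]


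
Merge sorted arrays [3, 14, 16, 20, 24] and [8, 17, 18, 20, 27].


Compare heads, take smaller each step.
Merged: [3, 8, 14, 16, 17, 18, 20, 20, 24, 27]


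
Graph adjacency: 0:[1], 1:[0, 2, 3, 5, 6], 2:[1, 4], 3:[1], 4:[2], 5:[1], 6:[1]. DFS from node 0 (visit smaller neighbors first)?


DFS stack-based: start with [0]
Visit order: [0, 1, 2, 4, 3, 5, 6]


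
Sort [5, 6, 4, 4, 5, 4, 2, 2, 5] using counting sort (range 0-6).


Count array: [0, 0, 2, 0, 3, 3, 1]
Reconstruct: [2, 2, 4, 4, 4, 5, 5, 5, 6]


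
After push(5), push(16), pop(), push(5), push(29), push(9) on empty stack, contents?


push(5) -> [5]
push(16) -> [5, 16]
pop() returns 16 -> [5]
push(5) -> [5, 5]
push(29) -> [5, 5, 29]
push(9) -> [5, 5, 29, 9]
Final stack (bottom to top): [5, 5, 29, 9]


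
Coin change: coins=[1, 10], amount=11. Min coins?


dp[0]=0; dp[i]=1+min(dp[i-c] for c in coins)
...dp[6]=6, dp[7]=7, dp[8]=8, dp[9]=9, dp[10]=1, dp[11]=2
Minimum coins for 11 = 2


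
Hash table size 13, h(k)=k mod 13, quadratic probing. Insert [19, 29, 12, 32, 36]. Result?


Insertions: 19->slot 6; 29->slot 3; 12->slot 12; 32->slot 7; 36->slot 10
Table: [None, None, None, 29, None, None, 19, 32, None, None, 36, None, 12]


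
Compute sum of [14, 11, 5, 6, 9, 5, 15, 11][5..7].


Prefix sums: [0, 14, 25, 30, 36, 45, 50, 65, 76]
Sum[5..7] = prefix[8] - prefix[5] = 76 - 45 = 31


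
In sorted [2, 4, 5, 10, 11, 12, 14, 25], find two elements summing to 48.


Two pointers: lo=0, hi=7
No pair sums to 48


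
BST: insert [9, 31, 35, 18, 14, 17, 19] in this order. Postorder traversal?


Root = 9; build tree by BST insertion.
Postorder traversal: [17, 14, 19, 18, 35, 31, 9]


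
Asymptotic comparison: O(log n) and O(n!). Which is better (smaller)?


logarithmic grows slower than factorial
O(log n) is asymptotically smaller; O(n!) grows faster


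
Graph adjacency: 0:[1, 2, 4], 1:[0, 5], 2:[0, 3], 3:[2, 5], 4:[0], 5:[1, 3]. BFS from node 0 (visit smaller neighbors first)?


BFS queue: start with [0]
Visit order: [0, 1, 2, 4, 5, 3]


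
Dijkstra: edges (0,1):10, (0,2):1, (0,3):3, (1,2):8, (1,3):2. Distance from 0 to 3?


Dijkstra from 0:
Distances: {0: 0, 1: 5, 2: 1, 3: 3}
Shortest distance to 3 = 3, path = [0, 3]


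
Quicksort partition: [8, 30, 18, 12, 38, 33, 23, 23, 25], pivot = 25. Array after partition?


Elements <= 25 go left of pivot.
Result: [8, 18, 12, 23, 23, 25, 30, 38, 33], pivot at index 5


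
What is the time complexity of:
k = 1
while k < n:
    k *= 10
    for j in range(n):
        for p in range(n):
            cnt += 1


Per nesting level: O(log n) * O(n) * O(n) = O(n^2 log n)
Complexity: O(n^2 log n)


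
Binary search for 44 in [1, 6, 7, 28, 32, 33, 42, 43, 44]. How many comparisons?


Search for 44:
[0,8] mid=4 arr[4]=32
[5,8] mid=6 arr[6]=42
[7,8] mid=7 arr[7]=43
[8,8] mid=8 arr[8]=44
Total: 4 comparisons


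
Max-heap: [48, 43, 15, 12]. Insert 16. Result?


Append 16: [48, 43, 15, 12, 16]
Bubble up: no swaps needed
Result: [48, 43, 15, 12, 16]


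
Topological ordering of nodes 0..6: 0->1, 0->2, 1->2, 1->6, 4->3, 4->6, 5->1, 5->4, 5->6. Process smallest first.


Kahn's algorithm, process smallest node first
Order: [0, 5, 1, 2, 4, 3, 6]


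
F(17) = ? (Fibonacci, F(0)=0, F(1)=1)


F(n)=F(n-1)+F(n-2)
...F(15)=610, F(16)=987, F(17)=1597


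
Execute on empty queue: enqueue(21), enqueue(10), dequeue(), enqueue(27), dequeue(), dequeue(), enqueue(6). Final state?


enqueue(21) -> [21]
enqueue(10) -> [21, 10]
dequeue() returns 21 -> [10]
enqueue(27) -> [10, 27]
dequeue() returns 10 -> [27]
dequeue() returns 27 -> []
enqueue(6) -> [6]
Final queue (front to back): [6]


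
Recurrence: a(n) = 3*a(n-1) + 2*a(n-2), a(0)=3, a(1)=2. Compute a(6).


Build bottom-up:
...a(4)=144, a(5)=512, a(6)=3*512+2*144=1824


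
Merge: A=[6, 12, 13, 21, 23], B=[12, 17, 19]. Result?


Compare heads, take smaller each step.
Merged: [6, 12, 12, 13, 17, 19, 21, 23]


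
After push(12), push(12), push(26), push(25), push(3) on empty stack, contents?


push(12) -> [12]
push(12) -> [12, 12]
push(26) -> [12, 12, 26]
push(25) -> [12, 12, 26, 25]
push(3) -> [12, 12, 26, 25, 3]
Final stack (bottom to top): [12, 12, 26, 25, 3]


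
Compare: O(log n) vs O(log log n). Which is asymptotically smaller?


double-logarithmic grows slower than logarithmic
O(log log n) is asymptotically smaller; O(log n) grows faster


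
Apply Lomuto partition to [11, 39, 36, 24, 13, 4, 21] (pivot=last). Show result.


Elements <= 21 go left of pivot.
Result: [11, 13, 4, 21, 39, 36, 24], pivot at index 3


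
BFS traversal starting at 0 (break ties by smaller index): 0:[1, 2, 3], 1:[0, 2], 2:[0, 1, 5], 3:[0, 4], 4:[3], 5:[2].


BFS queue: start with [0]
Visit order: [0, 1, 2, 3, 5, 4]


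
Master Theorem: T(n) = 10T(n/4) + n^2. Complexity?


a=10, b=4, c=2. log_4(10)=1.661 < c=2. Case 3: O(n^c) = O(n^2)
Complexity: O(n^2)


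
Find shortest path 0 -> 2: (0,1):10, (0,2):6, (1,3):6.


Dijkstra from 0:
Distances: {0: 0, 1: 10, 2: 6, 3: 16}
Shortest distance to 2 = 6, path = [0, 2]


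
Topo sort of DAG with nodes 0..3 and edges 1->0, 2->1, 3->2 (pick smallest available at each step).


Kahn's algorithm, process smallest node first
Order: [3, 2, 1, 0]


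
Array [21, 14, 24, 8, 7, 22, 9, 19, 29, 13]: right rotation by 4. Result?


Right rotate by 4: [9, 19, 29, 13, 21, 14, 24, 8, 7, 22]


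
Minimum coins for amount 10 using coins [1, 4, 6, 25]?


dp[0]=0; dp[i]=1+min(dp[i-c] for c in coins)
...dp[5]=2, dp[6]=1, dp[7]=2, dp[8]=2, dp[9]=3, dp[10]=2
Minimum coins for 10 = 2


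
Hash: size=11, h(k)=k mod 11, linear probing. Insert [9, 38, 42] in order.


Insertions: 9->slot 9; 38->slot 5; 42->slot 10
Table: [None, None, None, None, None, 38, None, None, None, 9, 42]


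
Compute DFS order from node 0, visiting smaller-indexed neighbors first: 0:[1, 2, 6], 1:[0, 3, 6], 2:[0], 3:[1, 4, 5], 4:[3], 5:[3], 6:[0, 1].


DFS stack-based: start with [0]
Visit order: [0, 1, 3, 4, 5, 6, 2]


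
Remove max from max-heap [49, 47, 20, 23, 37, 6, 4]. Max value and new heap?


Max = 49
Replace root with last, heapify down
Resulting heap: [47, 37, 20, 23, 4, 6]


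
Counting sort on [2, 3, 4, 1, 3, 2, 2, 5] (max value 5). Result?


Count array: [0, 1, 3, 2, 1, 1]
Reconstruct: [1, 2, 2, 2, 3, 3, 4, 5]


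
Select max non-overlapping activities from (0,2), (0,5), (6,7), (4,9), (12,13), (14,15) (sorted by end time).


Greedy: pick earliest-ending, then skip overlaps.
Selected (4 activities): [(0, 2), (6, 7), (12, 13), (14, 15)]
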